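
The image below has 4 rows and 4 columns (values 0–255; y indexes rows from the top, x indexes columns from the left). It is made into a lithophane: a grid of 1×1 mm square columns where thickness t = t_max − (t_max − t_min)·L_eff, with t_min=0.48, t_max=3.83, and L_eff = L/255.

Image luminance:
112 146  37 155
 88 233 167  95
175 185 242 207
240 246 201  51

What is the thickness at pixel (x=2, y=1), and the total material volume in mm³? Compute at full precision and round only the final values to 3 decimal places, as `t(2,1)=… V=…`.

span = t_max - t_min = 3.83 - 0.48 = 3.350
L(2,1) = 167, L_eff = 167/255 = 0.654902
t(2,1) = 3.83 - 3.350·0.654902 = 1.636
Σt over all 4·4 pixels = 11639/425 ≈ 27.3858824
V = pitch²·Σt = 1²·11639/425 = 27.386

t(2,1)=1.636 V=27.386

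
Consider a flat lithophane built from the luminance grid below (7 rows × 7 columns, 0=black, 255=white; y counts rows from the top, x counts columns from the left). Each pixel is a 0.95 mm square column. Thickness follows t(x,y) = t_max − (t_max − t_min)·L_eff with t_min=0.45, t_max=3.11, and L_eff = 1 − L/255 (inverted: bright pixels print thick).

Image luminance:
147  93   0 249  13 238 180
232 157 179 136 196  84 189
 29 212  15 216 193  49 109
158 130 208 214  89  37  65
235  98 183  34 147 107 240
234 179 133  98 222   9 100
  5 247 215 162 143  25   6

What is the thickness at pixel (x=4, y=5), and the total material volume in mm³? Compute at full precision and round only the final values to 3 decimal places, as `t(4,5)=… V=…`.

t(4,5)=2.766 V=82.402

span = t_max - t_min = 3.11 - 0.45 = 2.660
L(4,5) = 222, L_eff = 1 - 222/255 = 0.129412 (inverted)
t(4,5) = 3.11 - 2.660·0.129412 = 2.766
Σt over all 7·7 pixels = 776083/8500 ≈ 91.3038824
V = pitch²·Σt = 0.95²·776083/8500 = 82.402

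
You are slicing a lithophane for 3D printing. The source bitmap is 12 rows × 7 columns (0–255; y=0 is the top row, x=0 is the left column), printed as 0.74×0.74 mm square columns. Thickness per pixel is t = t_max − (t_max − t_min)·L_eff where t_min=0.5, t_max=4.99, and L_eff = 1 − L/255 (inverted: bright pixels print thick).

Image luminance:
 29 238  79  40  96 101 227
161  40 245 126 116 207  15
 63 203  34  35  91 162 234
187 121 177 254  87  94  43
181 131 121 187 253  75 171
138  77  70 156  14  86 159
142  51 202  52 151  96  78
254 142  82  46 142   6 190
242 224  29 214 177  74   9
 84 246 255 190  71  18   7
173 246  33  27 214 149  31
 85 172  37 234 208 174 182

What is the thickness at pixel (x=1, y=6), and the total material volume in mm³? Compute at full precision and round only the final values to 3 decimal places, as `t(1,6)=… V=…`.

span = t_max - t_min = 4.99 - 0.5 = 4.490
L(1,6) = 51, L_eff = 1 - 51/255 = 0.800000 (inverted)
t(1,6) = 4.99 - 4.490·0.800000 = 1.398
Σt over all 12·7 pixels = 5903587/25500 ≈ 231.5132157
V = pitch²·Σt = 0.74²·5903587/25500 = 126.777

t(1,6)=1.398 V=126.777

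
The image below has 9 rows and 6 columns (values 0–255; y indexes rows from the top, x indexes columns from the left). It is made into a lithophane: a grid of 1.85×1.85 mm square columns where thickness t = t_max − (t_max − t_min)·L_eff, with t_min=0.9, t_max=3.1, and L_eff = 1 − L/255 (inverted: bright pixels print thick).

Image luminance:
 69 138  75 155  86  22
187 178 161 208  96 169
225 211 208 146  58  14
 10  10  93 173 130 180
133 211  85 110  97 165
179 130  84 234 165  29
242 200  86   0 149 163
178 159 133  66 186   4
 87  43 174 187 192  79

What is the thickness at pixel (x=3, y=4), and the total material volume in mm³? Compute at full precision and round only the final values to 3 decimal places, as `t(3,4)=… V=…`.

t(3,4)=1.849 V=371.608

span = t_max - t_min = 3.1 - 0.9 = 2.200
L(3,4) = 110, L_eff = 1 - 110/255 = 0.568627 (inverted)
t(3,4) = 3.1 - 2.200·0.568627 = 1.849
Σt over all 9·6 pixels = 138437/1275 ≈ 108.5780392
V = pitch²·Σt = 1.85²·138437/1275 = 371.608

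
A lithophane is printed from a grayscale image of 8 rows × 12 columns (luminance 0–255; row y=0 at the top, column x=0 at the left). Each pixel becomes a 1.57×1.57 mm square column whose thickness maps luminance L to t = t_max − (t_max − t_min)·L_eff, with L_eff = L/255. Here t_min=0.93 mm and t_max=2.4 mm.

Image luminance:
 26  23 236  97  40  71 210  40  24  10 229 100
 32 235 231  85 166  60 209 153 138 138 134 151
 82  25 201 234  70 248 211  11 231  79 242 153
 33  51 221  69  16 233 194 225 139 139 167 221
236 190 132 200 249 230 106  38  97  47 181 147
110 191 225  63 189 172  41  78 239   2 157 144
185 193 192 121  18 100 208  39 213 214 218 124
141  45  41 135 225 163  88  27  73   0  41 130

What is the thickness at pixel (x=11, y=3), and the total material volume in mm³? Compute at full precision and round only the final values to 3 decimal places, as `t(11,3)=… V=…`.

span = t_max - t_min = 2.4 - 0.93 = 1.470
L(11,3) = 221, L_eff = 221/255 = 0.866667
t(11,3) = 2.4 - 1.470·0.866667 = 1.126
Σt over all 8·12 pixels = 1334581/8500 ≈ 157.0095294
V = pitch²·Σt = 1.57²·1334581/8500 = 387.013

t(11,3)=1.126 V=387.013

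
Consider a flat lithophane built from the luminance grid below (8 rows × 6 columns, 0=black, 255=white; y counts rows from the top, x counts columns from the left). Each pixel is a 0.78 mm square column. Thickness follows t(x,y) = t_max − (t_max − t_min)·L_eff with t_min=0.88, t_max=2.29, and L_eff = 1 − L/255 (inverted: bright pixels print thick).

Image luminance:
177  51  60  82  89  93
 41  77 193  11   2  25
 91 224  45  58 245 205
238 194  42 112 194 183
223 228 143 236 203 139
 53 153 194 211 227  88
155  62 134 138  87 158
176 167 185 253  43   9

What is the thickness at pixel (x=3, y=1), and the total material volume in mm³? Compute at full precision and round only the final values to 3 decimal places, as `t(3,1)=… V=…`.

span = t_max - t_min = 2.29 - 0.88 = 1.410
L(3,1) = 11, L_eff = 1 - 11/255 = 0.956863 (inverted)
t(3,1) = 2.29 - 1.410·0.956863 = 0.941
Σt over all 8·6 pixels = 659699/8500 ≈ 77.6116471
V = pitch²·Σt = 0.78²·659699/8500 = 47.219

t(3,1)=0.941 V=47.219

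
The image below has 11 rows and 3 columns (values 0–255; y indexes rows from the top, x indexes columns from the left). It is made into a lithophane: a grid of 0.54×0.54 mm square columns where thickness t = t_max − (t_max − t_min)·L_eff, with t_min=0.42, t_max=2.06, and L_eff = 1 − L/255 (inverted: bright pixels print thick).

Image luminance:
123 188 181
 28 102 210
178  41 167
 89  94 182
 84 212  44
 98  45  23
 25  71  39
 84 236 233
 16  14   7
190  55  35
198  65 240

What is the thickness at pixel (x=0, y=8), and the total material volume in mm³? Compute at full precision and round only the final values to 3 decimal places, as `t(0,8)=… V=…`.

span = t_max - t_min = 2.06 - 0.42 = 1.640
L(0,8) = 16, L_eff = 1 - 16/255 = 0.937255 (inverted)
t(0,8) = 2.06 - 1.640·0.937255 = 0.523
Σt over all 11·3 pixels = 157223/4250 ≈ 36.9936471
V = pitch²·Σt = 0.54²·157223/4250 = 10.787

t(0,8)=0.523 V=10.787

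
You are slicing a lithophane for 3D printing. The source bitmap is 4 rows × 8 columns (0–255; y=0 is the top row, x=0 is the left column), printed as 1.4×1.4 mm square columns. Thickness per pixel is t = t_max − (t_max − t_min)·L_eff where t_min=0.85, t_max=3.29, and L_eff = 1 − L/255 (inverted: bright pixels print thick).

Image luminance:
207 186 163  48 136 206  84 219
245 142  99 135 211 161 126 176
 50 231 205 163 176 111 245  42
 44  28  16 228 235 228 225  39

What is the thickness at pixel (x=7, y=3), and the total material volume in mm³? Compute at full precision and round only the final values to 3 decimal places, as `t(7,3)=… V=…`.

span = t_max - t_min = 3.29 - 0.85 = 2.440
L(7,3) = 39, L_eff = 1 - 39/255 = 0.847059 (inverted)
t(7,3) = 3.29 - 2.440·0.847059 = 1.223
Σt over all 4·8 pixels = 93362/1275 ≈ 73.2250980
V = pitch²·Σt = 1.4²·93362/1275 = 143.521

t(7,3)=1.223 V=143.521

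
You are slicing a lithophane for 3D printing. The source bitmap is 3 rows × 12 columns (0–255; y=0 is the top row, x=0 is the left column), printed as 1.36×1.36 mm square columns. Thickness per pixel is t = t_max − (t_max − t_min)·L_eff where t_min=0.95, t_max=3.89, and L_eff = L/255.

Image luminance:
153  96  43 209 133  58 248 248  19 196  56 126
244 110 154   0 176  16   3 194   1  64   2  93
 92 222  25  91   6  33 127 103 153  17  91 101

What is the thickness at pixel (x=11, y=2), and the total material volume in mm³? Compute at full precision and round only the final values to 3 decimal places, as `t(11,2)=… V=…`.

span = t_max - t_min = 3.89 - 0.95 = 2.940
L(11,2) = 101, L_eff = 101/255 = 0.396078
t(11,2) = 3.89 - 2.940·0.396078 = 2.726
Σt over all 3·12 pixels = 413723/4250 ≈ 97.3465882
V = pitch²·Σt = 1.36²·413723/4250 = 180.052

t(11,2)=2.726 V=180.052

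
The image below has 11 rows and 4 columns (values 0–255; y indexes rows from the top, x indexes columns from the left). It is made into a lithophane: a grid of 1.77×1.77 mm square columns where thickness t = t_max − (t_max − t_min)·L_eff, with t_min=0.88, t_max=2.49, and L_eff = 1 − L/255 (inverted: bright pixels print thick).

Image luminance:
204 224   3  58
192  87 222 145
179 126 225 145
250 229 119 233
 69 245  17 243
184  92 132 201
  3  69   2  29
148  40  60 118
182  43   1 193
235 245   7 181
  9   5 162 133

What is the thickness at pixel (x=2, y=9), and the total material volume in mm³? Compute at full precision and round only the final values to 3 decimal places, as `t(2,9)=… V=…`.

t(2,9)=0.924 V=233.836

span = t_max - t_min = 2.49 - 0.88 = 1.610
L(2,9) = 7, L_eff = 1 - 7/255 = 0.972549 (inverted)
t(2,9) = 2.49 - 1.610·0.972549 = 0.924
Σt over all 11·4 pixels = 1903289/25500 ≈ 74.6387843
V = pitch²·Σt = 1.77²·1903289/25500 = 233.836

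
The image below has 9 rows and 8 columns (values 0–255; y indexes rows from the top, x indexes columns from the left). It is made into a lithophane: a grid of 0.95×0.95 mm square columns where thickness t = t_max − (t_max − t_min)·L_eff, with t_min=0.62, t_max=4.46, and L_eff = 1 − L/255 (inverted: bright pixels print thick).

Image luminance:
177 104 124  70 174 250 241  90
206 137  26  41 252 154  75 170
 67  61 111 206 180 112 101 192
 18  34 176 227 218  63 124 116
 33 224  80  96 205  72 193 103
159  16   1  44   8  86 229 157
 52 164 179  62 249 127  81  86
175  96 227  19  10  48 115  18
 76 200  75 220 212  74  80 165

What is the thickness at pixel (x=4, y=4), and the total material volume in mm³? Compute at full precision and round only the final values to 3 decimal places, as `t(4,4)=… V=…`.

span = t_max - t_min = 4.46 - 0.62 = 3.840
L(4,4) = 205, L_eff = 1 - 205/255 = 0.196078 (inverted)
t(4,4) = 4.46 - 3.840·0.196078 = 3.707
Σt over all 9·8 pixels = 376876/2125 ≈ 177.3534118
V = pitch²·Σt = 0.95²·376876/2125 = 160.061

t(4,4)=3.707 V=160.061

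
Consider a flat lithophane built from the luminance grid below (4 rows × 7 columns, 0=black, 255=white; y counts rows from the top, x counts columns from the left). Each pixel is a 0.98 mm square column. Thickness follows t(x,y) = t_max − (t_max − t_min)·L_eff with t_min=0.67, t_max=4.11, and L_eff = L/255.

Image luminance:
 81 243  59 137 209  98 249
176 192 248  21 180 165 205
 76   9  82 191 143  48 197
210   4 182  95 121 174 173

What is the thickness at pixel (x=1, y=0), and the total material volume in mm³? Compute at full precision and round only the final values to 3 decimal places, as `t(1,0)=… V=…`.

span = t_max - t_min = 4.11 - 0.67 = 3.440
L(1,0) = 243, L_eff = 243/255 = 0.952941
t(1,0) = 4.11 - 3.440·0.952941 = 0.832
Σt over all 4·7 pixels = 392387/6375 ≈ 61.5509020
V = pitch²·Σt = 0.98²·392387/6375 = 59.113

t(1,0)=0.832 V=59.113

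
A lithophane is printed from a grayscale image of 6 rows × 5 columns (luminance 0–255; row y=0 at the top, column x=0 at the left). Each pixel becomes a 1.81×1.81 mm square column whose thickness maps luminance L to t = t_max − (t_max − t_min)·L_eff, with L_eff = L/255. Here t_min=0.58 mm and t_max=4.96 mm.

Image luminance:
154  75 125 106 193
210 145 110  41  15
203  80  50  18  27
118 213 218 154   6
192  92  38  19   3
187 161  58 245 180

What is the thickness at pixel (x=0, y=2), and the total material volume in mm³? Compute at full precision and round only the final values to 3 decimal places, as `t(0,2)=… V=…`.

t(0,2)=1.473 V=294.134

span = t_max - t_min = 4.96 - 0.58 = 4.380
L(0,2) = 203, L_eff = 203/255 = 0.796078
t(0,2) = 4.96 - 4.380·0.796078 = 1.473
Σt over all 6·5 pixels = 190786/2125 ≈ 89.7816471
V = pitch²·Σt = 1.81²·190786/2125 = 294.134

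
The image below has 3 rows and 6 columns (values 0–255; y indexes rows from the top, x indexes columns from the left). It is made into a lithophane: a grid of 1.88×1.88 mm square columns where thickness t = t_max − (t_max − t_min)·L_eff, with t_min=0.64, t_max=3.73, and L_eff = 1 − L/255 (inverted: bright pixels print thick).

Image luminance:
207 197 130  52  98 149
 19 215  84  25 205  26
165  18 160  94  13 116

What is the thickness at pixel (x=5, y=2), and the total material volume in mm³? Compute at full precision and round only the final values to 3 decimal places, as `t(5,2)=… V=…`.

span = t_max - t_min = 3.73 - 0.64 = 3.090
L(5,2) = 116, L_eff = 1 - 116/255 = 0.545098 (inverted)
t(5,2) = 3.73 - 3.090·0.545098 = 2.046
Σt over all 3·6 pixels = 301139/8500 ≈ 35.4281176
V = pitch²·Σt = 1.88²·301139/8500 = 125.217

t(5,2)=2.046 V=125.217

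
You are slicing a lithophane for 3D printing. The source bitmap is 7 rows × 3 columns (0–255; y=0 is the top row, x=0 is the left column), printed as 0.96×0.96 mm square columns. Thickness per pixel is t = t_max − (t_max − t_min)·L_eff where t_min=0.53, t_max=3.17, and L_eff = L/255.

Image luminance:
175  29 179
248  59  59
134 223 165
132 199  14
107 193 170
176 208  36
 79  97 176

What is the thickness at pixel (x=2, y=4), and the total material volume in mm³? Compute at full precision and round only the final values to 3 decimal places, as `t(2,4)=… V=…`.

span = t_max - t_min = 3.17 - 0.53 = 2.640
L(2,4) = 170, L_eff = 170/255 = 0.666667
t(2,4) = 3.17 - 2.640·0.666667 = 1.410
Σt over all 7·3 pixels = 314341/8500 ≈ 36.9812941
V = pitch²·Σt = 0.96²·314341/8500 = 34.082

t(2,4)=1.410 V=34.082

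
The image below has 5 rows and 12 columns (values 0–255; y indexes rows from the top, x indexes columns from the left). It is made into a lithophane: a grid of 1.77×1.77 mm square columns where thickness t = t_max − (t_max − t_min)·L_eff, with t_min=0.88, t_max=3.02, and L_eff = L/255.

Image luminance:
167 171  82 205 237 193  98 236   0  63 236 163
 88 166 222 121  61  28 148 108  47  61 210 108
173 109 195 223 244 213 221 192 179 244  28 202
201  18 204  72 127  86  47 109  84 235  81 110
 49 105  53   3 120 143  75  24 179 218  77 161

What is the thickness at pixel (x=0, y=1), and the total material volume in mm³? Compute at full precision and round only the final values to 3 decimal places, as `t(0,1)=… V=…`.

t(0,1)=2.281 V=356.742

span = t_max - t_min = 3.02 - 0.88 = 2.140
L(0,1) = 88, L_eff = 88/255 = 0.345098
t(0,1) = 3.02 - 2.140·0.345098 = 2.281
Σt over all 5·12 pixels = 1451839/12750 ≈ 113.8697255
V = pitch²·Σt = 1.77²·1451839/12750 = 356.742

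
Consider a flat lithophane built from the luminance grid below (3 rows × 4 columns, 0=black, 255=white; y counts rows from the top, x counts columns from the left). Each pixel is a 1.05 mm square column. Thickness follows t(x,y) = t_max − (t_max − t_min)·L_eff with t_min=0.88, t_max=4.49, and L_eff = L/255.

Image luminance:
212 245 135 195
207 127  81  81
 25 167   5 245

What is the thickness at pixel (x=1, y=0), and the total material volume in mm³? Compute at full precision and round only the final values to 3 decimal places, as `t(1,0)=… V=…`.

t(1,0)=1.022 V=32.479

span = t_max - t_min = 4.49 - 0.88 = 3.610
L(1,0) = 245, L_eff = 245/255 = 0.960784
t(1,0) = 4.49 - 3.610·0.960784 = 1.022
Σt over all 3·4 pixels = 50081/1700 ≈ 29.4594118
V = pitch²·Σt = 1.05²·50081/1700 = 32.479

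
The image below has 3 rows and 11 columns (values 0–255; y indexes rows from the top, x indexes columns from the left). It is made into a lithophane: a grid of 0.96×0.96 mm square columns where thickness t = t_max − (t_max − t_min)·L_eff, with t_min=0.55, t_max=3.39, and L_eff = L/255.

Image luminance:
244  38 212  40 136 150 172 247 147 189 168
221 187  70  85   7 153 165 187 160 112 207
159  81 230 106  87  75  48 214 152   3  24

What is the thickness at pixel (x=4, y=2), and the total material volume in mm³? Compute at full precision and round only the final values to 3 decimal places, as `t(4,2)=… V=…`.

span = t_max - t_min = 3.39 - 0.55 = 2.840
L(4,2) = 87, L_eff = 87/255 = 0.341176
t(4,2) = 3.39 - 2.840·0.341176 = 2.421
Σt over all 3·11 pixels = 527167/8500 ≈ 62.0196471
V = pitch²·Σt = 0.96²·527167/8500 = 57.157

t(4,2)=2.421 V=57.157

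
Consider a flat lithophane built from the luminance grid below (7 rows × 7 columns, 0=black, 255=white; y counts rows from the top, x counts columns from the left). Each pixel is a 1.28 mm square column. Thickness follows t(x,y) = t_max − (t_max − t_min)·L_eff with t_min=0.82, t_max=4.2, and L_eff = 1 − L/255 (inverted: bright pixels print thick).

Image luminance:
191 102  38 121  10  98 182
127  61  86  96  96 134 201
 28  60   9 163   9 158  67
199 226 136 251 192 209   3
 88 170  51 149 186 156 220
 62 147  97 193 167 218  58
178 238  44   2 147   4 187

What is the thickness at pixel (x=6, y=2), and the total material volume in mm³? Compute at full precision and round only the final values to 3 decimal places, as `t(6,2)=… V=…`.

t(6,2)=1.708 V=196.458

span = t_max - t_min = 4.2 - 0.82 = 3.380
L(6,2) = 67, L_eff = 1 - 67/255 = 0.737255 (inverted)
t(6,2) = 4.2 - 3.380·0.737255 = 1.708
Σt over all 7·7 pixels = 50961/425 ≈ 119.9082353
V = pitch²·Σt = 1.28²·50961/425 = 196.458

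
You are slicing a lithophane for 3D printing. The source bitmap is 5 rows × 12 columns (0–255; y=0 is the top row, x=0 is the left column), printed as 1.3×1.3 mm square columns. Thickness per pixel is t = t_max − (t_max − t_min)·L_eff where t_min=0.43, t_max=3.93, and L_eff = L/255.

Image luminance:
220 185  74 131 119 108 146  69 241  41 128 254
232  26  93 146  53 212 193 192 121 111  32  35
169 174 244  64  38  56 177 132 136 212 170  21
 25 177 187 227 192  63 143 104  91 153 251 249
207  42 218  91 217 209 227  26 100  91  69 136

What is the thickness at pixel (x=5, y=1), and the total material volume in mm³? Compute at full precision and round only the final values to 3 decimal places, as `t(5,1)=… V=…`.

span = t_max - t_min = 3.93 - 0.43 = 3.500
L(5,1) = 212, L_eff = 212/255 = 0.831373
t(5,1) = 3.93 - 3.500·0.831373 = 1.020
Σt over all 5·12 pixels = 10418/85 ≈ 122.5647059
V = pitch²·Σt = 1.3²·10418/85 = 207.134

t(5,1)=1.020 V=207.134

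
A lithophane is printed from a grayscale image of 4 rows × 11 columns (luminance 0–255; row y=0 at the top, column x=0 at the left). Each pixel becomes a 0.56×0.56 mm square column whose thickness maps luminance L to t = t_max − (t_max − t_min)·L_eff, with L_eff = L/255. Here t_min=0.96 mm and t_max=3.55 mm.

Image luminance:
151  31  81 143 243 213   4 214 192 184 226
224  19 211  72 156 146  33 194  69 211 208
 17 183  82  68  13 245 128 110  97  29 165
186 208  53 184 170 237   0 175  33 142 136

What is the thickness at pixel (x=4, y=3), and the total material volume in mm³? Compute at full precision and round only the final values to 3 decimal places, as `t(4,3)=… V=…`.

t(4,3)=1.823 V=30.236

span = t_max - t_min = 3.55 - 0.96 = 2.590
L(4,3) = 170, L_eff = 170/255 = 0.666667
t(4,3) = 3.55 - 2.590·0.666667 = 1.823
Σt over all 4·11 pixels = 409771/4250 ≈ 96.4167059
V = pitch²·Σt = 0.56²·409771/4250 = 30.236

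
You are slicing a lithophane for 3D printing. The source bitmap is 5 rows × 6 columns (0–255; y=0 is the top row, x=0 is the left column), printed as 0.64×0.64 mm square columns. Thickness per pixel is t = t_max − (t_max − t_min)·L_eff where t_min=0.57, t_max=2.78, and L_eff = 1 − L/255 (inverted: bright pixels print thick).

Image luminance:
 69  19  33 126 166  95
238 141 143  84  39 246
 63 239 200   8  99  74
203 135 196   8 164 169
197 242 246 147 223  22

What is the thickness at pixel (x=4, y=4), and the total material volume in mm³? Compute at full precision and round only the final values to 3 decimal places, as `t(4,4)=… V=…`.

span = t_max - t_min = 2.78 - 0.57 = 2.210
L(4,4) = 223, L_eff = 1 - 223/255 = 0.125490 (inverted)
t(4,4) = 2.78 - 2.210·0.125490 = 2.503
Σt over all 5·6 pixels = 19523/375 ≈ 52.0613333
V = pitch²·Σt = 0.64²·19523/375 = 21.324

t(4,4)=2.503 V=21.324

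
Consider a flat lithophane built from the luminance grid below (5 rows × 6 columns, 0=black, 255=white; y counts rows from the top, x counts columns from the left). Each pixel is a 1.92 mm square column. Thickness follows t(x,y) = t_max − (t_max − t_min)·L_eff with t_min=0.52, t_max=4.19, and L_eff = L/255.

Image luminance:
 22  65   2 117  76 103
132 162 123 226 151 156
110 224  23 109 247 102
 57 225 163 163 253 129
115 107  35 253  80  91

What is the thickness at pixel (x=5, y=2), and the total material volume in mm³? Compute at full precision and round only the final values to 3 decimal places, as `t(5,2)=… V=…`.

span = t_max - t_min = 4.19 - 0.52 = 3.670
L(5,2) = 102, L_eff = 102/255 = 0.400000
t(5,2) = 4.19 - 3.670·0.400000 = 2.722
Σt over all 5·6 pixels = 1803043/25500 ≈ 70.7075686
V = pitch²·Σt = 1.92²·1803043/25500 = 260.656

t(5,2)=2.722 V=260.656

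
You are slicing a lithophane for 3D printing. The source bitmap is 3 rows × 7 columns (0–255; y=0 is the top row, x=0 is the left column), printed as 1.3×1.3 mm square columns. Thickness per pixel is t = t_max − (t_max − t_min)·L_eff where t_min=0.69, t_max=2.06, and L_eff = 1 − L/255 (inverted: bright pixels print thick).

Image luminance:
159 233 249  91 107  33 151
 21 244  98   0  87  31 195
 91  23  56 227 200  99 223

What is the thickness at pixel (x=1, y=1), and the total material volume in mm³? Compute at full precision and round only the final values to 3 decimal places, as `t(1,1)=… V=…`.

t(1,1)=2.001 V=48.259

span = t_max - t_min = 2.06 - 0.69 = 1.370
L(1,1) = 244, L_eff = 1 - 244/255 = 0.043137 (inverted)
t(1,1) = 2.06 - 1.370·0.043137 = 2.001
Σt over all 3·7 pixels = 42833/1500 ≈ 28.5553333
V = pitch²·Σt = 1.3²·42833/1500 = 48.259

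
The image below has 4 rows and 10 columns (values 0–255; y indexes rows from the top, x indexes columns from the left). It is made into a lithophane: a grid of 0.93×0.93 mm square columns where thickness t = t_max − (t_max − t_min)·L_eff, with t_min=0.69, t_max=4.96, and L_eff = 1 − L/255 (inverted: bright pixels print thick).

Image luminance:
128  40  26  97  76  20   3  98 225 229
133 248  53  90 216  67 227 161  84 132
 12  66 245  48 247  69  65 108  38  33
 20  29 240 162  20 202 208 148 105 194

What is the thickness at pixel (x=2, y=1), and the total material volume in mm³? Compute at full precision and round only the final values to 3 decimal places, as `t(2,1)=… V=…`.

span = t_max - t_min = 4.96 - 0.69 = 4.270
L(2,1) = 53, L_eff = 1 - 53/255 = 0.792157 (inverted)
t(2,1) = 4.96 - 4.270·0.792157 = 1.577
Σt over all 4·10 pixels = 668281/6375 ≈ 104.8283922
V = pitch²·Σt = 0.93²·668281/6375 = 90.666

t(2,1)=1.577 V=90.666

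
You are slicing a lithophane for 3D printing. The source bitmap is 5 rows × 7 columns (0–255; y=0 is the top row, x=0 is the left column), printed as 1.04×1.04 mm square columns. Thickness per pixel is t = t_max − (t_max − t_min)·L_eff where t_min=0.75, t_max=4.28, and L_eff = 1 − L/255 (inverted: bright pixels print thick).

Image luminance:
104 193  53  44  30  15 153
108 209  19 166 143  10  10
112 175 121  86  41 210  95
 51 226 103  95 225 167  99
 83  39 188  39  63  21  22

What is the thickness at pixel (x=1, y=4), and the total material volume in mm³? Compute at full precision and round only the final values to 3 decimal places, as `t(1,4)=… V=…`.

t(1,4)=1.290 V=81.066

span = t_max - t_min = 4.28 - 0.75 = 3.530
L(1,4) = 39, L_eff = 1 - 39/255 = 0.847059 (inverted)
t(1,4) = 4.28 - 3.530·0.847059 = 1.290
Σt over all 5·7 pixels = 1911229/25500 ≈ 74.9501569
V = pitch²·Σt = 1.04²·1911229/25500 = 81.066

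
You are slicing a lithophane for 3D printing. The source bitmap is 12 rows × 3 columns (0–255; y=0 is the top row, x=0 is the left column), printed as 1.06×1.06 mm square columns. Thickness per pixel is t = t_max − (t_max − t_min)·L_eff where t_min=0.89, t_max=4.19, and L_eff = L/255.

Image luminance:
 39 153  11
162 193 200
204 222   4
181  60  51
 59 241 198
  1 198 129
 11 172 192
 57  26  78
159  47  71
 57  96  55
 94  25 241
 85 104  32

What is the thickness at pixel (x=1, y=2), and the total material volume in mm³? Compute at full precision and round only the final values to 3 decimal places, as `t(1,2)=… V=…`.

t(1,2)=1.317 V=112.659

span = t_max - t_min = 4.19 - 0.89 = 3.300
L(1,2) = 222, L_eff = 222/255 = 0.870588
t(1,2) = 4.19 - 3.300·0.870588 = 1.317
Σt over all 12·3 pixels = 42613/425 ≈ 100.2658824
V = pitch²·Σt = 1.06²·42613/425 = 112.659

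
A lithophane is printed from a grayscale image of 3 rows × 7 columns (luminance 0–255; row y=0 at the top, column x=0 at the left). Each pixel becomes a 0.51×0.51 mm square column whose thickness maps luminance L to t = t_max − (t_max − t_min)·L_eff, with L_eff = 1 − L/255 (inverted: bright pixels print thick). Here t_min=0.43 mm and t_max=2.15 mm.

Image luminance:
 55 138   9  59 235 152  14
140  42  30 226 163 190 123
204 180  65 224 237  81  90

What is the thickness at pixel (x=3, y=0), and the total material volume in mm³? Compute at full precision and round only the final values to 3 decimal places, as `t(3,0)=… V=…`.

span = t_max - t_min = 2.15 - 0.43 = 1.720
L(3,0) = 59, L_eff = 1 - 59/255 = 0.768627 (inverted)
t(3,0) = 2.15 - 1.720·0.768627 = 0.828
Σt over all 3·7 pixels = 687269/25500 ≈ 26.9517255
V = pitch²·Σt = 0.51²·687269/25500 = 7.010

t(3,0)=0.828 V=7.010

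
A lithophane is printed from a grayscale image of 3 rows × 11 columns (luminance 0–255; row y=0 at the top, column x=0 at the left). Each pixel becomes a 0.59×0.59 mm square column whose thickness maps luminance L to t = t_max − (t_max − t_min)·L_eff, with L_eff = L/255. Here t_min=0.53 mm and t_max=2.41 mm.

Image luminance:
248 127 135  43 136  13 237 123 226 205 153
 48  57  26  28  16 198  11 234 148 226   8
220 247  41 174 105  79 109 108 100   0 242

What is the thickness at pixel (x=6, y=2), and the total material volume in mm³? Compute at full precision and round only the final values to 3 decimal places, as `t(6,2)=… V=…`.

t(6,2)=1.606 V=17.237

span = t_max - t_min = 2.41 - 0.53 = 1.880
L(6,2) = 109, L_eff = 109/255 = 0.427451
t(6,2) = 2.41 - 1.880·0.427451 = 1.606
Σt over all 3·11 pixels = 420889/8500 ≈ 49.5163529
V = pitch²·Σt = 0.59²·420889/8500 = 17.237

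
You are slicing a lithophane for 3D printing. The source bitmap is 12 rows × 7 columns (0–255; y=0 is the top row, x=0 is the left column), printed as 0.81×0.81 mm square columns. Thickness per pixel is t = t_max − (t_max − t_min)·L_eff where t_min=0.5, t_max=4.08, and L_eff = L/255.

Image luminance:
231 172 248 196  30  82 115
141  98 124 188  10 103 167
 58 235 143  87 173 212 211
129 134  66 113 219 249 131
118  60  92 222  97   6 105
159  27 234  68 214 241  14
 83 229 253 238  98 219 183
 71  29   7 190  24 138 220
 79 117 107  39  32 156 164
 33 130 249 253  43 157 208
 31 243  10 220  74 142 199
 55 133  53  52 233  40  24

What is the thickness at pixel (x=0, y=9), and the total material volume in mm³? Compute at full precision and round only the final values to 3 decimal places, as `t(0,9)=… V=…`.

span = t_max - t_min = 4.08 - 0.5 = 3.580
L(0,9) = 33, L_eff = 33/255 = 0.129412
t(0,9) = 4.08 - 3.580·0.129412 = 3.617
Σt over all 12·7 pixels = 80142/425 ≈ 188.5694118
V = pitch²·Σt = 0.81²·80142/425 = 123.720

t(0,9)=3.617 V=123.720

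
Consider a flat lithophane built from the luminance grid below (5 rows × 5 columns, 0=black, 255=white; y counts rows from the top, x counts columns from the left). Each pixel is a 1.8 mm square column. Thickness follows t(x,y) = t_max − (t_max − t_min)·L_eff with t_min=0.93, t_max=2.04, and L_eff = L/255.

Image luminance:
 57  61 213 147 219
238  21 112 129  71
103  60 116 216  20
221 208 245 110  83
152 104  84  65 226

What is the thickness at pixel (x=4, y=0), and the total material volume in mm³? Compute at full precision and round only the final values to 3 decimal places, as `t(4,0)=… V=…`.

t(4,0)=1.087 V=118.966

span = t_max - t_min = 2.04 - 0.93 = 1.110
L(4,0) = 219, L_eff = 219/255 = 0.858824
t(4,0) = 2.04 - 1.110·0.858824 = 1.087
Σt over all 5·5 pixels = 36.718
V = pitch²·Σt = 1.8²·36.718 = 118.966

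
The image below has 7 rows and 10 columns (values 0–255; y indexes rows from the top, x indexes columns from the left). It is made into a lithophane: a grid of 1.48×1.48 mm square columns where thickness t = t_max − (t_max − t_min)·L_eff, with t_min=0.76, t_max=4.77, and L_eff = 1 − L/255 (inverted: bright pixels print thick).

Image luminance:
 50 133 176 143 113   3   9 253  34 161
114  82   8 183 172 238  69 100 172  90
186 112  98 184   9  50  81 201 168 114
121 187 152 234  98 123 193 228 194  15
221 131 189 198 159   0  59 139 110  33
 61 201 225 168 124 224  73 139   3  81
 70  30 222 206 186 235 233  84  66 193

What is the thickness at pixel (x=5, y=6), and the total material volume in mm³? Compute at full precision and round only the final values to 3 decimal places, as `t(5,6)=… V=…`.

t(5,6)=4.455 V=430.462

span = t_max - t_min = 4.77 - 0.76 = 4.010
L(5,6) = 235, L_eff = 1 - 235/255 = 0.078431 (inverted)
t(5,6) = 4.77 - 4.010·0.078431 = 4.455
Σt over all 7·10 pixels = 835219/4250 ≈ 196.5221176
V = pitch²·Σt = 1.48²·835219/4250 = 430.462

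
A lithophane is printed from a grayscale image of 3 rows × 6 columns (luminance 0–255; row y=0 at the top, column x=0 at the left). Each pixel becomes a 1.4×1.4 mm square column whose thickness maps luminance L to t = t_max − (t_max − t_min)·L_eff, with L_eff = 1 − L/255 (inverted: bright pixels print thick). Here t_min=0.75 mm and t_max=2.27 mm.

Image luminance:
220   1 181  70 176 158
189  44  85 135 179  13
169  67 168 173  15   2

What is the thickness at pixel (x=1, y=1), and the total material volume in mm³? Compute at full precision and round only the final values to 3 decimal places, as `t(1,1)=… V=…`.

span = t_max - t_min = 2.27 - 0.75 = 1.520
L(1,1) = 44, L_eff = 1 - 44/255 = 0.827451 (inverted)
t(1,1) = 2.27 - 1.520·0.827451 = 1.012
Σt over all 3·6 pixels = 65509/2550 ≈ 25.6898039
V = pitch²·Σt = 1.4²·65509/2550 = 50.352

t(1,1)=1.012 V=50.352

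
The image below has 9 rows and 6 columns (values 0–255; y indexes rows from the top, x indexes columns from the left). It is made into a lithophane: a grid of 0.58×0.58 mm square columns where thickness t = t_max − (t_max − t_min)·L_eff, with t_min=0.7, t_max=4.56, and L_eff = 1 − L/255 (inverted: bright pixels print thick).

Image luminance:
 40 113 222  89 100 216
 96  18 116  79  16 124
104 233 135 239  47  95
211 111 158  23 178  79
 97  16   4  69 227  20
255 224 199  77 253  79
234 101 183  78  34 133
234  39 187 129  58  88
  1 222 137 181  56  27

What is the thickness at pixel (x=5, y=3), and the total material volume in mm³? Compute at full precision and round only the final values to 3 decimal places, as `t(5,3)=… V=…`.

t(5,3)=1.896 V=45.734

span = t_max - t_min = 4.56 - 0.7 = 3.860
L(5,3) = 79, L_eff = 1 - 79/255 = 0.690196 (inverted)
t(5,3) = 4.56 - 3.860·0.690196 = 1.896
Σt over all 9·6 pixels = 866681/6375 ≈ 135.9499608
V = pitch²·Σt = 0.58²·866681/6375 = 45.734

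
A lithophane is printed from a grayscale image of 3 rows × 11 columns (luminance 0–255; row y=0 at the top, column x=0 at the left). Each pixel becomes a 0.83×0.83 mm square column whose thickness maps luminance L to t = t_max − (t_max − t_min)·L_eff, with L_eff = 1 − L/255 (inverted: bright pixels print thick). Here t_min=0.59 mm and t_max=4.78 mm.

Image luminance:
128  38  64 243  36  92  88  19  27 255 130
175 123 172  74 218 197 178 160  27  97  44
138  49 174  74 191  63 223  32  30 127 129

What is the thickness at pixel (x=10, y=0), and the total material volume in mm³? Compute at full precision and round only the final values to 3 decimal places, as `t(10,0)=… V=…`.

span = t_max - t_min = 4.78 - 0.59 = 4.190
L(10,0) = 130, L_eff = 1 - 130/255 = 0.490196 (inverted)
t(10,0) = 4.78 - 4.190·0.490196 = 2.726
Σt over all 3·11 pixels = 209497/2550 ≈ 82.1556863
V = pitch²·Σt = 0.83²·209497/2550 = 56.597

t(10,0)=2.726 V=56.597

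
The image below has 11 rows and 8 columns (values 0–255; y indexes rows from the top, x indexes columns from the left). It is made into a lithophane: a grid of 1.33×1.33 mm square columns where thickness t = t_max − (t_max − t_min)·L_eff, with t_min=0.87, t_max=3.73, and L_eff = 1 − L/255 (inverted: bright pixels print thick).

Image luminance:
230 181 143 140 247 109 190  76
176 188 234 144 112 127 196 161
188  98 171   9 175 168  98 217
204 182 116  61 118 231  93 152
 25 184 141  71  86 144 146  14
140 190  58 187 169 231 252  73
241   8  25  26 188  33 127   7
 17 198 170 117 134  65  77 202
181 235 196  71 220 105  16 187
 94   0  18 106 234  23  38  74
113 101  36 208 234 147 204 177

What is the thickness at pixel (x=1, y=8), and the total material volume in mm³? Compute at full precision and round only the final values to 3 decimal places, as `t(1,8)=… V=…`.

span = t_max - t_min = 3.73 - 0.87 = 2.860
L(1,8) = 235, L_eff = 1 - 235/255 = 0.078431 (inverted)
t(1,8) = 3.73 - 2.860·0.078431 = 3.506
Σt over all 11·8 pixels = 2649097/12750 ≈ 207.7723137
V = pitch²·Σt = 1.33²·2649097/12750 = 367.528

t(1,8)=3.506 V=367.528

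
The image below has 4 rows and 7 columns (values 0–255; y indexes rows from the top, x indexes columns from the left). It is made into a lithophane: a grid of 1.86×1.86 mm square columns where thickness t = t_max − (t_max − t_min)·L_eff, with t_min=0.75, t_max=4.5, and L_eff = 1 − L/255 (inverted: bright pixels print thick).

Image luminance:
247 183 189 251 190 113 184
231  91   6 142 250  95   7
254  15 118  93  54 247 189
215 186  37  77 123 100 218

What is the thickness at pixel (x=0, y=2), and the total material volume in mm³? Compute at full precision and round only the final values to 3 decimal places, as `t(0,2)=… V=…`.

span = t_max - t_min = 4.5 - 0.75 = 3.750
L(0,2) = 254, L_eff = 1 - 254/255 = 0.003922 (inverted)
t(0,2) = 4.5 - 3.750·0.003922 = 4.485
Σt over all 4·7 pixels = 5533/68 ≈ 81.3676471
V = pitch²·Σt = 1.86²·5533/68 = 281.500

t(0,2)=4.485 V=281.500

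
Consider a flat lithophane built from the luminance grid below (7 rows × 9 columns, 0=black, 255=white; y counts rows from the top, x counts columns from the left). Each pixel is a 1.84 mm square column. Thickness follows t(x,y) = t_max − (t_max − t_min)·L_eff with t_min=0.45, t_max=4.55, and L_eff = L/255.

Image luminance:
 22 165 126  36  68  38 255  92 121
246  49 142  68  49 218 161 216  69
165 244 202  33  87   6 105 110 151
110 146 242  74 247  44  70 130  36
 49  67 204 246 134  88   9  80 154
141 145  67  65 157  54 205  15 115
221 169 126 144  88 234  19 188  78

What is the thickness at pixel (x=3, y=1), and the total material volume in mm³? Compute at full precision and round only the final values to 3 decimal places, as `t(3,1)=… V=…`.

t(3,1)=3.457 V=556.503

span = t_max - t_min = 4.55 - 0.45 = 4.100
L(3,1) = 68, L_eff = 68/255 = 0.266667
t(3,1) = 4.55 - 4.100·0.266667 = 3.457
Σt over all 7·9 pixels = 55887/340 ≈ 164.3735294
V = pitch²·Σt = 1.84²·55887/340 = 556.503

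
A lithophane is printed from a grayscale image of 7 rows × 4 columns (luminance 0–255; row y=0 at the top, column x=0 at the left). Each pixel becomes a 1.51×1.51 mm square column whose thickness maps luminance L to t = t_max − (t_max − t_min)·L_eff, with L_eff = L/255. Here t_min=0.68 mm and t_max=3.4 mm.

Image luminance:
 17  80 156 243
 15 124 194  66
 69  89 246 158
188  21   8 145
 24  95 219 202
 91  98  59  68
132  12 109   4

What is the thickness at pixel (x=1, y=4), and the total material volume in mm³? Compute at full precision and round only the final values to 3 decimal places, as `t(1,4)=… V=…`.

span = t_max - t_min = 3.4 - 0.68 = 2.720
L(1,4) = 95, L_eff = 95/255 = 0.372549
t(1,4) = 3.4 - 2.720·0.372549 = 2.387
Σt over all 7·4 pixels = 23972/375 ≈ 63.9253333
V = pitch²·Σt = 1.51²·23972/375 = 145.756

t(1,4)=2.387 V=145.756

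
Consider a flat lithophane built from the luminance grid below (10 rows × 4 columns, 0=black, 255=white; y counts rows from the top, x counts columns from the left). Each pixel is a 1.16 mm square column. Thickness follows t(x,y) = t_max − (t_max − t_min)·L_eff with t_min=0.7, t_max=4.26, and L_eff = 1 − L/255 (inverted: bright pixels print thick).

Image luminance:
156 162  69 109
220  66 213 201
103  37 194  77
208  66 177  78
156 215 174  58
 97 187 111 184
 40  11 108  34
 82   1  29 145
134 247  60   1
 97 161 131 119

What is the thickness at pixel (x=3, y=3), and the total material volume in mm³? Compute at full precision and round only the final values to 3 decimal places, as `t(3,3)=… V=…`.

t(3,3)=1.789 V=126.307

span = t_max - t_min = 4.26 - 0.7 = 3.560
L(3,3) = 78, L_eff = 1 - 78/255 = 0.694118 (inverted)
t(3,3) = 4.26 - 3.560·0.694118 = 1.789
Σt over all 10·4 pixels = 598402/6375 ≈ 93.8669804
V = pitch²·Σt = 1.16²·598402/6375 = 126.307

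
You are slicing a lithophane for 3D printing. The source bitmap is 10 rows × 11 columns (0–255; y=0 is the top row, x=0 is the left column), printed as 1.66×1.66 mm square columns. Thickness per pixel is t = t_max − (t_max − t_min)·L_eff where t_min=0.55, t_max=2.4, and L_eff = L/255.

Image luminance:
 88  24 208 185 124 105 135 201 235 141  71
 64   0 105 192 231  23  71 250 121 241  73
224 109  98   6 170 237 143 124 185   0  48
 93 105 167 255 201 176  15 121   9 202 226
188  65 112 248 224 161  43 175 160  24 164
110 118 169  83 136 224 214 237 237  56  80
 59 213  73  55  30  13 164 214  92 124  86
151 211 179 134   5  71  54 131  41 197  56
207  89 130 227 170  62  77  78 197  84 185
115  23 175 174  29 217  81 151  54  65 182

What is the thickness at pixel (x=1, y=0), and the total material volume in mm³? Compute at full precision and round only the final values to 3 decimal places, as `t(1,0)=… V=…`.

t(1,0)=2.226 V=444.497

span = t_max - t_min = 2.4 - 0.55 = 1.850
L(1,0) = 24, L_eff = 24/255 = 0.094118
t(1,0) = 2.4 - 1.850·0.094118 = 2.226
Σt over all 10·11 pixels = 164533/1020 ≈ 161.3068627
V = pitch²·Σt = 1.66²·164533/1020 = 444.497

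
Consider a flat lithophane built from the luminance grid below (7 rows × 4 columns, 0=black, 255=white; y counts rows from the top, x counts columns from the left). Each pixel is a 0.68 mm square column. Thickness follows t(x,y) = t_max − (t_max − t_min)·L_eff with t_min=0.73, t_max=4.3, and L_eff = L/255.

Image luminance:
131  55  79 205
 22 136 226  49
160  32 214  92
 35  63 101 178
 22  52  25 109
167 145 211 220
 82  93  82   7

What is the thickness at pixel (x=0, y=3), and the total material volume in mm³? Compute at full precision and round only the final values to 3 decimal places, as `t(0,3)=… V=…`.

span = t_max - t_min = 4.3 - 0.73 = 3.570
L(0,3) = 35, L_eff = 35/255 = 0.137255
t(0,3) = 4.3 - 3.570·0.137255 = 3.810
Σt over all 7·4 pixels = 78.498
V = pitch²·Σt = 0.68²·78.498 = 36.297

t(0,3)=3.810 V=36.297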